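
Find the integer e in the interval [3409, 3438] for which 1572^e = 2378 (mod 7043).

3409

Compute 1572^3409 mod 7043 = 2378, then multiply by 1572 repeatedly:
  1572^3409=2378
Found 2378 at exponent 3409.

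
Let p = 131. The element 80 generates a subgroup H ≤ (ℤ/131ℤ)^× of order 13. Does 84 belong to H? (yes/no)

⟨80⟩ has order 13; its elements mod 131 are {1, 39, 45, 52, 60, 62, 63, 80, 84, 99, 107, 112, 113}.
84 is in this set.

yes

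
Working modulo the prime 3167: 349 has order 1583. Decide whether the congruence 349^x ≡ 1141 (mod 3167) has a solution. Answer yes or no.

yes

1141 ∈ ⟨349⟩ iff 1141^1583 ≡ 1 (mod 3167), since |⟨349⟩| = 1583.
1141^1583 mod 3167 = 1.
Since 1 = 1, 1141 lies in the subgroup.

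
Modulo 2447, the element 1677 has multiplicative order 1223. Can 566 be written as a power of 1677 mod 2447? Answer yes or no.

566 ∈ ⟨1677⟩ iff 566^1223 ≡ 1 (mod 2447), since |⟨1677⟩| = 1223.
566^1223 mod 2447 = 1.
Since 1 = 1, 566 lies in the subgroup.

yes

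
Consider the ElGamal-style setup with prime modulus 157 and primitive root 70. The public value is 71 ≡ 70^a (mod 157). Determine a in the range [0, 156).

128

Baby-step giant-step with m = ceil(sqrt(156)) = 13.
Baby table (70^j mod 157 for j=0..12):
  0:1  1:70  2:33  3:112  4:147  5:85  6:141  7:136
  8:100  9:92  10:3  11:53  12:99
Giant step factor: 70^(-13) ≡ 50 (mod 157).
Scan 71·50^i mod 157 for i = 0, 1, …:
  i=0: 71   i=1: 96   i=2: 90   i=3: 104
  i=4: 19   i=5: 8   i=6: 86   i=7: 61
  i=8: 67   i=9: 53
Match at i=9, j=11: a = 9·13 + 11 = 128.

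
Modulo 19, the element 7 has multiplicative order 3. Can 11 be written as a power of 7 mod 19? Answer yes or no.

11 ∈ ⟨7⟩ iff 11^3 ≡ 1 (mod 19), since |⟨7⟩| = 3.
11^3 mod 19 = 1.
Since 1 = 1, 11 lies in the subgroup.

yes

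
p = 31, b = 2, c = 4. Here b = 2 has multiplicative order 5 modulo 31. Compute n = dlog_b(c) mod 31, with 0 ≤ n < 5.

Successive powers of 2 modulo 31:
  2^0=1  2^1=2  2^2=4
So 2^2 ≡ 4 (mod 31), giving n = 2.

2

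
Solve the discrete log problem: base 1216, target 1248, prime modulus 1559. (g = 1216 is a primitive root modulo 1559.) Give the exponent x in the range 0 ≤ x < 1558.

1296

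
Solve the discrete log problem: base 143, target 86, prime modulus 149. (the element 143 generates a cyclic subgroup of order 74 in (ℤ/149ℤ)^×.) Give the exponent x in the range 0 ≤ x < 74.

49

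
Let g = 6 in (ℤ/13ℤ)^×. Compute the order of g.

12

The order of 6 must divide p − 1 = 12 = 2^2 · 3.
Divisors: 1, 2, 3, 4, 6, 12.
Check each in increasing order: 6^1 ≡ 6;  6^2 ≡ 10;  6^3 ≡ 8;  6^4 ≡ 9;  6^6 ≡ 12;  6^12 ≡ 1.
Smallest exponent giving 1 is 12.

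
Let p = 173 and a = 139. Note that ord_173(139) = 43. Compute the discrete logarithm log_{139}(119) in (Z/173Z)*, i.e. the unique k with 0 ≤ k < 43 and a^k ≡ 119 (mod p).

29

Successive powers of 139 modulo 173:
  139^0=1  139^1=139  139^2=118  139^3=140  139^4=84  139^5=85
  139^6=51  139^7=169  139^8=136  139^9=47  139^10=132  139^11=10
  139^12=6  139^13=142  139^14=16  139^15=148  139^16=158  139^17=164
  139^18=133  139^19=149  139^20=124  139^21=109  139^22=100  139^23=60
  139^24=36  139^25=160  139^26=96  139^27=23  139^28=83  139^29=119
So 139^29 ≡ 119 (mod 173), giving k = 29.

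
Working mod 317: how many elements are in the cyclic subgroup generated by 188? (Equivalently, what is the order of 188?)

The order of 188 must divide p − 1 = 316 = 2^2 · 79.
Divisors: 1, 2, 4, 79, 158, 316.
Check each in increasing order: 188^1 ≡ 188;  188^2 ≡ 157;  188^4 ≡ 240;  188^79 ≡ 114;  188^158 ≡ 316;  188^316 ≡ 1.
Smallest exponent giving 1 is 316.

316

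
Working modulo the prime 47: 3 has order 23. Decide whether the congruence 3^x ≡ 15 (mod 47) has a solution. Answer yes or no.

no

⟨3⟩ has order 23; its elements mod 47 are {1, 2, 3, 4, 6, 7, 8, 9, 12, 14, 16, 17, 18, 21, 24, 25, 27, 28, 32, 34, 36, 37, 42}.
15 is not in this set.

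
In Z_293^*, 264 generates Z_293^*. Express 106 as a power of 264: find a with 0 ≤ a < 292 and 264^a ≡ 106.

195

Baby-step giant-step with m = ceil(sqrt(292)) = 18.
Baby table (264^j mod 293 for j=0..17):
  0:1  1:264  2:255  3:223  4:272  5:23  6:212  7:5
  8:148  9:103  10:236  11:188  12:115  13:181  14:25  15:154
  16:222  17:8
Giant step factor: 264^(-18) ≡ 269 (mod 293).
Scan 106·269^i mod 293 for i = 0, 1, …:
  i=0: 106   i=1: 93   i=2: 112   i=3: 242
  i=4: 52   i=5: 217   i=6: 66   i=7: 174
  i=8: 219   i=9: 18   i=10: 154
Match at i=10, j=15: a = 10·18 + 15 = 195.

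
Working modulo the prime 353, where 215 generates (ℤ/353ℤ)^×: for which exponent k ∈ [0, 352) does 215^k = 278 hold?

193

Baby-step giant-step with m = ceil(sqrt(352)) = 19.
Baby table (215^j mod 353 for j=0..18):
  0:1  1:215  2:335  3:13  4:324  5:119  6:169  7:329
  8:135  9:79  10:41  11:343  12:321  13:180  14:223  15:290
  16:222  17:75  18:240
Giant step factor: 215^(-19) ≡ 279 (mod 353).
Scan 278·279^i mod 353 for i = 0, 1, …:
  i=0: 278   i=1: 255   i=2: 192   i=3: 265
  i=4: 158   i=5: 310   i=6: 5   i=7: 336
  i=8: 199   i=9: 100   i=10: 13
Match at i=10, j=3: k = 10·19 + 3 = 193.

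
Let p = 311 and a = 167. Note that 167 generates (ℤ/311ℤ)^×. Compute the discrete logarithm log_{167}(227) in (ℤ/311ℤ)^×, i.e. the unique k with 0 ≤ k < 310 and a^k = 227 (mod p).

53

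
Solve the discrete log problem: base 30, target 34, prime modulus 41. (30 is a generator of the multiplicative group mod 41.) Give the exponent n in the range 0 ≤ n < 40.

13

Successive powers of 30 modulo 41:
  30^0=1  30^1=30  30^2=39  30^3=22  30^4=4  30^5=38
  30^6=33  30^7=6  30^8=16  30^9=29  30^10=9  30^11=24
  30^12=23  30^13=34
So 30^13 ≡ 34 (mod 41), giving n = 13.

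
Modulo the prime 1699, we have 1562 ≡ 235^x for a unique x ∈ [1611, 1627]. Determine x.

1614

Compute 235^1611 mod 1699 = 145, then multiply by 235 repeatedly:
  235^1611=145  235^1612=95  235^1613=238  235^1614=1562
Found 1562 at exponent 1614.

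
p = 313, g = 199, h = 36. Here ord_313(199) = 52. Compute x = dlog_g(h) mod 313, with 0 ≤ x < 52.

Baby-step giant-step with m = ceil(sqrt(52)) = 8.
Baby table (199^j mod 313 for j=0..7):
  0:1  1:199  2:163  3:198  4:277  5:35  6:79  7:71
Giant step factor: 199^(-8) ≡ 249 (mod 313).
Scan 36·249^i mod 313 for i = 0, 1, …:
  i=0: 36   i=1: 200   i=2: 33   i=3: 79
Match at i=3, j=6: x = 3·8 + 6 = 30.

30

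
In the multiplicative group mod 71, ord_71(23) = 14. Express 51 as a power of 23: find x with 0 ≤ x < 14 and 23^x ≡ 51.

Successive powers of 23 modulo 71:
  23^0=1  23^1=23  23^2=32  23^3=26  23^4=30  23^5=51
So 23^5 ≡ 51 (mod 71), giving x = 5.

5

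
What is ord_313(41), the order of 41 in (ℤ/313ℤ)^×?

The order of 41 must divide p − 1 = 312 = 2^3 · 3 · 13.
Divisors: 1, 2, 3, 4, 6, 8, 12, 13, 24, 26, 39, 52, 78, 104, 156, 312.
Check each in increasing order: 41^1 ≡ 41;  41^2 ≡ 116;  41^3 ≡ 61;  41^4 ≡ 310;  41^6 ≡ 278;  41^8 ≡ 9;  41^12 ≡ 286;  41^13 ≡ 145;  41^24 ≡ 103;  41^26 ≡ 54;  41^39 ≡ 5;  41^52 ≡ 99;  41^78 ≡ 25;  41^104 ≡ 98;  41^156 ≡ 312;  41^312 ≡ 1.
Smallest exponent giving 1 is 312.

312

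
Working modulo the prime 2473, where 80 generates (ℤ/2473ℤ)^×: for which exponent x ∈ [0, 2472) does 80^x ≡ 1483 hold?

779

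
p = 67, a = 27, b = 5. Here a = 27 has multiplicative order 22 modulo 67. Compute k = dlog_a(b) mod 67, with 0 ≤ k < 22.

Successive powers of 27 modulo 67:
  27^0=1  27^1=27  27^2=59  27^3=52  27^4=64  27^5=53
  27^6=24  27^7=45  27^8=9  27^9=42  27^10=62  27^11=66
  27^12=40  27^13=8  27^14=15  27^15=3  27^16=14  27^17=43
  27^18=22  27^19=58  27^20=25  27^21=5
So 27^21 ≡ 5 (mod 67), giving k = 21.

21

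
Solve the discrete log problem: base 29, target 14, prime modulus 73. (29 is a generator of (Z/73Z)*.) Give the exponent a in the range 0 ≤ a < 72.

67

Baby-step giant-step with m = ceil(sqrt(72)) = 9.
Baby table (29^j mod 73 for j=0..8):
  0:1  1:29  2:38  3:7  4:57  5:47  6:49  7:34
  8:37
Giant step factor: 29^(-9) ≡ 63 (mod 73).
Scan 14·63^i mod 73 for i = 0, 1, …:
  i=0: 14   i=1: 6   i=2: 13   i=3: 16
  i=4: 59   i=5: 67   i=6: 60   i=7: 57
Match at i=7, j=4: a = 7·9 + 4 = 67.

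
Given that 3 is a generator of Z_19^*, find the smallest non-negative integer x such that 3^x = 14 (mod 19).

13

Successive powers of 3 modulo 19:
  3^0=1  3^1=3  3^2=9  3^3=8  3^4=5  3^5=15
  3^6=7  3^7=2  3^8=6  3^9=18  3^10=16  3^11=10
  3^12=11  3^13=14
So 3^13 ≡ 14 (mod 19), giving x = 13.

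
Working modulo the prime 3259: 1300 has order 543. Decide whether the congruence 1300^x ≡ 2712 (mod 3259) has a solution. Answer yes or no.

2712 ∈ ⟨1300⟩ iff 2712^543 ≡ 1 (mod 3259), since |⟨1300⟩| = 543.
2712^543 mod 3259 = 1.
Since 1 = 1, 2712 lies in the subgroup.

yes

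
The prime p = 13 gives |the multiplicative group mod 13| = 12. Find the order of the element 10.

The order of 10 must divide p − 1 = 12 = 2^2 · 3.
Divisors: 1, 2, 3, 4, 6, 12.
Check each in increasing order: 10^1 ≡ 10;  10^2 ≡ 9;  10^3 ≡ 12;  10^4 ≡ 3;  10^6 ≡ 1.
Smallest exponent giving 1 is 6.

6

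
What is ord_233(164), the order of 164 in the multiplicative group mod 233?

The order of 164 must divide p − 1 = 232 = 2^3 · 29.
Divisors: 1, 2, 4, 8, 29, 58, 116, 232.
Check each in increasing order: 164^1 ≡ 164;  164^2 ≡ 101;  164^4 ≡ 182;  164^8 ≡ 38;  164^29 ≡ 12;  164^58 ≡ 144;  164^116 ≡ 232;  164^232 ≡ 1.
Smallest exponent giving 1 is 232.

232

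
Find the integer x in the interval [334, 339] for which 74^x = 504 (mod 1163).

Compute 74^334 mod 1163 = 791, then multiply by 74 repeatedly:
  74^334=791  74^335=384  74^336=504
Found 504 at exponent 336.

336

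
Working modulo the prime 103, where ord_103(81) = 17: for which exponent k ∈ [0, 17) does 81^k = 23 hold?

Successive powers of 81 modulo 103:
  81^0=1  81^1=81  81^2=72  81^3=64  81^4=34  81^5=76
  81^6=79  81^7=13  81^8=23
So 81^8 ≡ 23 (mod 103), giving k = 8.

8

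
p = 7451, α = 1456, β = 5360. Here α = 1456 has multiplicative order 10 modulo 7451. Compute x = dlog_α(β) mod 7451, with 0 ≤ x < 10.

3

Successive powers of 1456 modulo 7451:
  1456^0=1  1456^1=1456  1456^2=3852  1456^3=5360
So 1456^3 ≡ 5360 (mod 7451), giving x = 3.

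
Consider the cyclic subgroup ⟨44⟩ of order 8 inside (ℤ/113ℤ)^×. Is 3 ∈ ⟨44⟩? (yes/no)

⟨44⟩ has order 8; its elements mod 113 are {1, 15, 18, 44, 69, 95, 98, 112}.
3 is not in this set.

no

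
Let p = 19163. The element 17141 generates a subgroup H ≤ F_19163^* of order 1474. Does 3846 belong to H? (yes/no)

no

3846 ∈ ⟨17141⟩ iff 3846^1474 ≡ 1 (mod 19163), since |⟨17141⟩| = 1474.
3846^1474 mod 19163 = 1101.
Since 1101 ≠ 1, 3846 does not lie in the subgroup.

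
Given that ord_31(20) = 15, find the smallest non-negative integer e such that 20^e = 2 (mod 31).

Successive powers of 20 modulo 31:
  20^0=1  20^1=20  20^2=28  20^3=2
So 20^3 ≡ 2 (mod 31), giving e = 3.

3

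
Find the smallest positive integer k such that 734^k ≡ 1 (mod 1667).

833

The order of 734 must divide p − 1 = 1666 = 2 · 7^2 · 17.
Divisors: 1, 2, 7, 14, 17, 34, 49, 98, 119, 238, 833, 1666.
Check each in increasing order: 734^1 ≡ 734;  734^2 ≡ 315;  734^7 ≡ 1472;  734^14 ≡ 1351;  734^17 ≡ 583;  734^34 ≡ 1488;  734^49 ≡ 1341;  734^98 ≡ 1255;  734^119 ≡ 970;  734^238 ≡ 712;  734^833 ≡ 1.
Smallest exponent giving 1 is 833.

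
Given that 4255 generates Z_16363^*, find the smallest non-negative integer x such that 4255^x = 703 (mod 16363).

4789

Baby-step giant-step with m = ceil(sqrt(16362)) = 128.
Baby table (4255^j mod 16363 for j=0..127):
  0:1  1:4255  2:7547  3:8279  4:13969  5:7679  6:13597  7:12030
  8:4186  9:8486  10:11152  11:15423  12:9235  13:7362  14:6528  15:8629
  16:14186  17:14686  18:14996  19:8643  20:8304  21:5803  22:16361  23:7853
  24:1269  25:16168  26:4788  27:1005  28:5532  29:8666  30:7991  31:15754
  32:10422  33:1880  34:14256  35:1639  36:3307  37:15468  38:4354  39:3354
  40:2734  41:15440  42:16118  43:4757  44:4  45:657  46:13825  47:390
  48:6787  49:14353  50:5299  51:15394  52:381  53:1218  54:11882  55:12603
  56:4214  57:13085  58:9749  59:1790  60:7655  61:9655  62:10895  63:1846
  64:490  65:6849  66:16355  67:15049  68:5076  69:15583  70:2789  71:4020
  72:5765  73:1938  74:15601  75:13927  76:8962  77:7520  78:7935  79:6556
  80:13228  81:12783  82:1053  83:13416  84:10936  85:12671  86:15383  87:2665
  88:16  89:2628  90:6211  91:1560  92:10785  93:8323  94:4833  95:12487
  96:1524  97:4872  98:14802  99:1323  100:493  101:3251  102:6270  103:7160
  104:14257  105:5894  106:10854  107:7384  108:1960  109:11033  110:16331  111:11107
  112:3941  113:13243  114:11156  115:16080  116:6697  117:7752  118:13315  119:6619
  120:3122  121:13717  122:15377  123:9861  124:3823  125:2043  126:4212  127:4575
Giant step factor: 4255^(-128) ≡ 3542 (mod 16363).
Scan 703·3542^i mod 16363 for i = 0, 1, …:
  i=0: 703   i=1: 2850   i=2: 15092   i=3: 14306
  i=4: 12004   i=5: 7094   i=6: 9743   i=7: 139
  i=8: 1448   i=9: 7197     …   i=36: 2264
  i=37: 1218
Match at i=37, j=53: x = 37·128 + 53 = 4789.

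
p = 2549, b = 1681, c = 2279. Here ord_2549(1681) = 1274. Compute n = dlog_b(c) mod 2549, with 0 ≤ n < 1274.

Baby-step giant-step with m = ceil(sqrt(1274)) = 36.
Baby table (1681^j mod 2549 for j=0..35):
  0:1  1:1681  2:1469  3:1957  4:1507  5:2110  6:1251  7:6
  8:2439  9:1167  10:1546  11:1395  12:2464  13:2408  14:36  15:1889
  16:1904  17:1629  18:723  19:2039  20:1703  21:216  22:1138  23:1228
  24:2127  25:1789  26:2038  27:22  28:1296  29:1730  30:2270  31:17
  32:538  33:2032  34:132  35:129
Giant step factor: 1681^(-36) ≡ 1039 (mod 2549).
Scan 2279·1039^i mod 2549 for i = 0, 1, …:
  i=0: 2279   i=1: 2409   i=2: 2382   i=3: 2368
  i=4: 567   i=5: 294   i=6: 2135   i=7: 635
  i=8: 2123   i=9: 912   i=10: 1889
Match at i=10, j=15: n = 10·36 + 15 = 375.

375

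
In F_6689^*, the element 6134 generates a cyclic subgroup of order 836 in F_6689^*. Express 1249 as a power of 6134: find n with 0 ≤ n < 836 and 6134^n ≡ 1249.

702

Baby-step giant-step with m = ceil(sqrt(836)) = 29.
Baby table (6134^j mod 6689 for j=0..28):
  0:1  1:6134  2:331  3:3587  4:2537  5:3344  6:3622  7:3179
  8:1551  9:2076  10:5017  11:4878  12:1755  13:2569  14:5651  15:836
  16:4250  17:2467  18:2060  19:519  20:6271  21:4564  22:2111  23:5659
  24:3085  25:209  26:4407  27:2289  28:515
Giant step factor: 6134^(-29) ≡ 4614 (mod 6689).
Scan 1249·4614^i mod 6689 for i = 0, 1, …:
  i=0: 1249   i=1: 3657   i=2: 3740   i=3: 5429
  i=4: 5790   i=5: 5883   i=6: 200   i=7: 6407
  i=8: 3207   i=9: 1030     …   i=23: 5069
  i=24: 3622
Match at i=24, j=6: n = 24·29 + 6 = 702.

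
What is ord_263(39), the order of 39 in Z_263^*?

131

The order of 39 must divide p − 1 = 262 = 2 · 131.
Divisors: 1, 2, 131, 262.
Check each in increasing order: 39^1 ≡ 39;  39^2 ≡ 206;  39^131 ≡ 1.
Smallest exponent giving 1 is 131.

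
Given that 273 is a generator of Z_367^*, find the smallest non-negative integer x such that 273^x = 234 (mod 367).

20

Successive powers of 273 modulo 367:
  273^0=1  273^1=273  273^2=28  273^3=304  273^4=50  273^5=71
  273^6=299  273^7=153  273^8=298  273^9=247  273^10=270  273^11=310
  273^12=220  273^13=239  273^14=288  273^15=86  273^16=357  273^17=206
  273^18=87  273^19=263  273^20=234
So 273^20 ≡ 234 (mod 367), giving x = 20.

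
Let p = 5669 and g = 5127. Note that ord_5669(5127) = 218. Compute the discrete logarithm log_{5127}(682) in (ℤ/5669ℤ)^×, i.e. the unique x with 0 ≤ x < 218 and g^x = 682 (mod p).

51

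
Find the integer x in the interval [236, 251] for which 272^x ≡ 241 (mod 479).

246

Compute 272^236 mod 479 = 388, then multiply by 272 repeatedly:
  272^236=388  272^237=156  272^238=280  272^239=478  272^240=207
  272^241=261  272^242=100  272^243=376  272^244=245  272^245=59
  272^246=241
Found 241 at exponent 246.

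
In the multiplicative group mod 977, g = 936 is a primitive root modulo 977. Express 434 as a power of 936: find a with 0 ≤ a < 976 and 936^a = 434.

Baby-step giant-step with m = ceil(sqrt(976)) = 32.
Baby table (936^j mod 977 for j=0..31):
  0:1  1:936  2:704  3:446  4:277  5:367  6:585  7:440
  8:523  9:51  10:840  11:732  12:275  13:449  14:154  15:525
  16:946  17:294  18:647  19:829  20:206  21:347  22:428  23:38
  24:396  25:373  26:339  27:756  28:268  29:736  30:111  31:334
Giant step factor: 936^(-32) ≡ 61 (mod 977).
Scan 434·61^i mod 977 for i = 0, 1, …:
  i=0: 434   i=1: 95   i=2: 910   i=3: 798
  i=4: 805   i=5: 255   i=6: 900   i=7: 188
  i=8: 721   i=9: 16     …   i=24: 425
  i=25: 523
Match at i=25, j=8: a = 25·32 + 8 = 808.

808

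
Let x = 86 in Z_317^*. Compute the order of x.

316

The order of 86 must divide p − 1 = 316 = 2^2 · 79.
Divisors: 1, 2, 4, 79, 158, 316.
Check each in increasing order: 86^1 ≡ 86;  86^2 ≡ 105;  86^4 ≡ 247;  86^79 ≡ 203;  86^158 ≡ 316;  86^316 ≡ 1.
Smallest exponent giving 1 is 316.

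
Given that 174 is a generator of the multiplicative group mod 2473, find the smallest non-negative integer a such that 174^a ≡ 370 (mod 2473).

2172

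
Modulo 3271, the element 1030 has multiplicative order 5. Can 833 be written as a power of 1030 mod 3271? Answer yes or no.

no

⟨1030⟩ has order 5; its elements mod 3271 are {1, 385, 759, 1030, 1096}.
833 is not in this set.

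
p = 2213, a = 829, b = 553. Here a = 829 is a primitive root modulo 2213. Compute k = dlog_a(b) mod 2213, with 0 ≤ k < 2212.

984

Baby-step giant-step with m = ceil(sqrt(2212)) = 48.
Baby table (829^j mod 2213 for j=0..47):
  0:1  1:829  2:1211  3:1430  4:1515  5:1164  6:88  7:2136
  8:344  9:1912  10:540  11:634  12:1105  13:2076  14:1503  15:68
  16:1047  17:467  18:2081  19:1222  20:1697  21:1558  22:1403  23:1262
  24:1662  25:1312  26:1065  27:2111  28:1749  29:406  30:198  31:380
  32:774  33:2089  34:1215  35:320  36:1933  37:245  38:1722  39:153
  40:696  41:1604  42:1916  43:1643  44:1052  45:186  46:1497  47:1733
Giant step factor: 829^(-48) ≡ 1175 (mod 2213).
Scan 553·1175^i mod 2213 for i = 0, 1, …:
  i=0: 553   i=1: 1366   i=2: 625   i=3: 1872
  i=4: 2091   i=5: 495   i=6: 1819   i=7: 1780
  i=8: 215   i=9: 343     …   i=19: 945
  i=20: 1662
Match at i=20, j=24: k = 20·48 + 24 = 984.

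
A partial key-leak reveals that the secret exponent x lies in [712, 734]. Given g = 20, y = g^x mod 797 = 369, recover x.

722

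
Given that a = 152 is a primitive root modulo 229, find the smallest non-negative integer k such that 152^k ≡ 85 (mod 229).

154

Baby-step giant-step with m = ceil(sqrt(228)) = 16.
Baby table (152^j mod 229 for j=0..15):
  0:1  1:152  2:204  3:93  4:167  5:194  6:176  7:188
  8:180  9:109  10:80  11:23  12:61  13:112  14:78  15:177
Giant step factor: 152^(-16) ≡ 196 (mod 229).
Scan 85·196^i mod 229 for i = 0, 1, …:
  i=0: 85   i=1: 172   i=2: 49   i=3: 215
  i=4: 4   i=5: 97   i=6: 5   i=7: 64
  i=8: 178   i=9: 80
Match at i=9, j=10: k = 9·16 + 10 = 154.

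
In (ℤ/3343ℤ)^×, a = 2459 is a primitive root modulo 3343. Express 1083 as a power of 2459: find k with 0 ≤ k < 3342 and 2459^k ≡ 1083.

2155

Baby-step giant-step with m = ceil(sqrt(3342)) = 58.
Baby table (2459^j mod 3343 for j=0..57):
  0:1  1:2459  2:2537  3:445  4:1094  5:2374  6:788  7:2095
  8:42  9:2988  10:2921  11:1975  12:2489  13:2761  14:3009  15:1072
  16:1764  17:1805  18:2334  19:2718  20:905  21:2300  22:2687  23:1565
  24:542  25:2264  26:1081  27:494  28:1237  29:2996  30:2535  31:2213
  32:2706  33:1484  34:1943  35:690  36:1809  37:2141  38:2837  39:2685
  40:3333  41:2154  42:1374  43:2236  44:2432  45:3004  46:2149  47:2451
  48:2923  49:207  50:877  51:308  52:1854  53:2477  54:3340  55:2652
  56:2418  57:2008
Giant step factor: 2459^(-58) ≡ 3069 (mod 3343).
Scan 1083·3069^i mod 3343 for i = 0, 1, …:
  i=0: 1083   i=1: 785   i=2: 2205   i=3: 913
  i=4: 563   i=5: 2859   i=6: 2239   i=7: 1626
  i=8: 2438   i=9: 588     …   i=36: 1746
  i=37: 2988
Match at i=37, j=9: k = 37·58 + 9 = 2155.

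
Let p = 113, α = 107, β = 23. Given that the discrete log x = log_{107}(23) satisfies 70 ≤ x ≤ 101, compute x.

85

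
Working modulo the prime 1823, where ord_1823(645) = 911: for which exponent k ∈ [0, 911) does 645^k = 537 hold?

371

Baby-step giant-step with m = ceil(sqrt(911)) = 31.
Baby table (645^j mod 1823 for j=0..30):
  0:1  1:645  2:381  3:1463  4:1144  5:1388  6:167  7:158
  8:1645  9:39  10:1456  11:275  12:544  13:864  14:1265  15:1044
  16:693  17:350  18:1521  19:271  20:1610  21:1163  22:882  23:114
  24:610  25:1505  26:889  27:983  28:1454  29:808  30:1605
Giant step factor: 645^(-31) ≡ 1106 (mod 1823).
Scan 537·1106^i mod 1823 for i = 0, 1, …:
  i=0: 537   i=1: 1447   i=2: 1611   i=3: 695
  i=4: 1187   i=5: 262   i=6: 1738   i=7: 786
  i=8: 1568   i=9: 535   i=10: 1058   i=11: 1605
Match at i=11, j=30: k = 11·31 + 30 = 371.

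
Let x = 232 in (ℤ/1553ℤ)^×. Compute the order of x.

388

The order of 232 must divide p − 1 = 1552 = 2^4 · 97.
Divisors: 1, 2, 4, 8, 16, 97, 194, 388, 776, 1552.
Check each in increasing order: 232^1 ≡ 232;  232^2 ≡ 1022;  232^4 ≡ 868;  232^8 ≡ 219;  232^16 ≡ 1371;  232^97 ≡ 339;  232^194 ≡ 1552;  232^388 ≡ 1.
Smallest exponent giving 1 is 388.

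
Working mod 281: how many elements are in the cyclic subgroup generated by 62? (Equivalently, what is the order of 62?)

20

The order of 62 must divide p − 1 = 280 = 2^3 · 5 · 7.
Divisors: 1, 2, 4, 5, 7, 8, 10, 14, 20, 28, 35, 40, 56, 70, 140, 280.
Check each in increasing order: 62^1 ≡ 62;  62^2 ≡ 191;  62^4 ≡ 232;  62^5 ≡ 53;  62^7 ≡ 7;  62^8 ≡ 153;  62^10 ≡ 280;  62^14 ≡ 49;  62^20 ≡ 1.
Smallest exponent giving 1 is 20.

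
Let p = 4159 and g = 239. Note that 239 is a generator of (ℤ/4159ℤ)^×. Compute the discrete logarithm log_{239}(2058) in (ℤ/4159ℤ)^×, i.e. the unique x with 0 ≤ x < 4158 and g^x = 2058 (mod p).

2800

Baby-step giant-step with m = ceil(sqrt(4158)) = 65.
Baby table (239^j mod 4159 for j=0..64):
  0:1  1:239  2:3054  3:2081  4:2438  5:422  6:1042  7:3657
  8:633  9:1563  10:3406  11:3029  12:265  13:950  14:2464  15:2477
  16:1425  17:3696  18:1636  19:58  20:1385  21:2454  22:87  23:4157
  24:3681  25:2210  26:4156  27:3442  28:3315  29:2075  30:1004  31:2893
  32:1033  33:1506  34:2260  35:3629  36:2259  37:3390  38:3364  39:1309
  40:926  41:887  42:4043  43:1389  44:3410  45:3985  46:4  47:956
  48:3898  49:6  50:1434  51:1688  52:9  53:2151  54:2532  55:2093
  56:1147  57:3798  58:1060  59:3800  60:1538  61:1590  62:1541  63:2307
  64:2385
Giant step factor: 239^(-65) ≡ 735 (mod 4159).
Scan 2058·735^i mod 4159 for i = 0, 1, …:
  i=0: 2058   i=1: 2913   i=2: 3329   i=3: 1323
  i=4: 3358   i=5: 1843   i=6: 2930   i=7: 3347
  i=8: 2076   i=9: 3666     …   i=42: 2247
  i=43: 422
Match at i=43, j=5: x = 43·65 + 5 = 2800.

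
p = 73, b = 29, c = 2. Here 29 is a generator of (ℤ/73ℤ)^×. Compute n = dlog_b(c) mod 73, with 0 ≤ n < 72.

64

Baby-step giant-step with m = ceil(sqrt(72)) = 9.
Baby table (29^j mod 73 for j=0..8):
  0:1  1:29  2:38  3:7  4:57  5:47  6:49  7:34
  8:37
Giant step factor: 29^(-9) ≡ 63 (mod 73).
Scan 2·63^i mod 73 for i = 0, 1, …:
  i=0: 2   i=1: 53   i=2: 54   i=3: 44
  i=4: 71   i=5: 20   i=6: 19   i=7: 29
Match at i=7, j=1: n = 7·9 + 1 = 64.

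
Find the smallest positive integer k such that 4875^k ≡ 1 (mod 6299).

The order of 4875 must divide p − 1 = 6298 = 2 · 47 · 67.
Divisors: 1, 2, 47, 67, 94, 134, 3149, 6298.
Check each in increasing order: 4875^1 ≡ 4875;  4875^2 ≡ 5797;  4875^47 ≡ 4719;  4875^67 ≡ 6271;  4875^94 ≡ 1996;  4875^134 ≡ 784;  4875^3149 ≡ 6298;  4875^6298 ≡ 1.
Smallest exponent giving 1 is 6298.

6298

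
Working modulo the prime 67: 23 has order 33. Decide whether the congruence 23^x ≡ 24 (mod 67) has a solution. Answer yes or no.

yes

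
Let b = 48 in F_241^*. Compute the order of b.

The order of 48 must divide p − 1 = 240 = 2^4 · 3 · 5.
Divisors: 1, 2, 3, 4, 5, 6, 8, 10, 12, 15, 16, 20, 24, 30, 40, 48, 60, 80, 120, 240.
Check each in increasing order: 48^1 ≡ 48;  48^2 ≡ 135;  48^3 ≡ 214;  48^4 ≡ 150;  48^5 ≡ 211;  48^6 ≡ 6;  48^8 ≡ 87;  48^10 ≡ 177;  48^12 ≡ 36;  48^15 ≡ 233;  48^16 ≡ 98;  48^20 ≡ 240;  48^24 ≡ 91;  48^30 ≡ 64;  48^40 ≡ 1.
Smallest exponent giving 1 is 40.

40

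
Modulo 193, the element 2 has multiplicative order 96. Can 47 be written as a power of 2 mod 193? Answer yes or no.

47 ∈ ⟨2⟩ iff 47^96 ≡ 1 (mod 193), since |⟨2⟩| = 96.
47^96 mod 193 = 192.
Since 192 ≠ 1, 47 does not lie in the subgroup.

no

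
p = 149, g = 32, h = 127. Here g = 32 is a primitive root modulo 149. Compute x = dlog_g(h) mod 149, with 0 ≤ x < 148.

Baby-step giant-step with m = ceil(sqrt(148)) = 13.
Baby table (32^j mod 149 for j=0..12):
  0:1  1:32  2:130  3:137  4:63  5:79  6:144  7:138
  8:95  9:60  10:132  11:52  12:25
Giant step factor: 32^(-13) ≡ 84 (mod 149).
Scan 127·84^i mod 149 for i = 0, 1, …:
  i=0: 127   i=1: 89   i=2: 26   i=3: 98
  i=4: 37   i=5: 128   i=6: 24   i=7: 79
Match at i=7, j=5: x = 7·13 + 5 = 96.

96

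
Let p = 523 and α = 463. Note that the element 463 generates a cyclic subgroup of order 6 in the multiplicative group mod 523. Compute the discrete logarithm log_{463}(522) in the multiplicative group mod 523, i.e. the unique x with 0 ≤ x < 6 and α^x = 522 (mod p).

3

Successive powers of 463 modulo 523:
  463^0=1  463^1=463  463^2=462  463^3=522
So 463^3 ≡ 522 (mod 523), giving x = 3.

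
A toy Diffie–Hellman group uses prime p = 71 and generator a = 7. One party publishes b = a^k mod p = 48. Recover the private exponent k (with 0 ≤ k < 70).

Baby-step giant-step with m = ceil(sqrt(70)) = 9.
Baby table (7^j mod 71 for j=0..8):
  0:1  1:7  2:49  3:59  4:58  5:51  6:2  7:14
  8:27
Giant step factor: 7^(-9) ≡ 68 (mod 71).
Scan 48·68^i mod 71 for i = 0, 1, …:
  i=0: 48   i=1: 69   i=2: 6   i=3: 53
  i=4: 54   i=5: 51
Match at i=5, j=5: k = 5·9 + 5 = 50.

50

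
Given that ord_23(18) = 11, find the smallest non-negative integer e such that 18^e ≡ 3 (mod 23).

5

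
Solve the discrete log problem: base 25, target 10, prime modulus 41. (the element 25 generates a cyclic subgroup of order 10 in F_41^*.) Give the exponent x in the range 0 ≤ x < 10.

Successive powers of 25 modulo 41:
  25^0=1  25^1=25  25^2=10
So 25^2 ≡ 10 (mod 41), giving x = 2.

2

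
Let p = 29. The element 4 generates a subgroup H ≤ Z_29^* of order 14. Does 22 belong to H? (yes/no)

yes

⟨4⟩ has order 14; its elements mod 29 are {1, 4, 5, 6, 7, 9, 13, 16, 20, 22, 23, 24, 25, 28}.
22 is in this set.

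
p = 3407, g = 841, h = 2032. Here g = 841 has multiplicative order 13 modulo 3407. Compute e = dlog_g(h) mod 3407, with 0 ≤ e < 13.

2

Successive powers of 841 modulo 3407:
  841^0=1  841^1=841  841^2=2032
So 841^2 ≡ 2032 (mod 3407), giving e = 2.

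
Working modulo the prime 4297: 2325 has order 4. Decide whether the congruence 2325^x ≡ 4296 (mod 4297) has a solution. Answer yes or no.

yes

⟨2325⟩ has order 4; its elements mod 4297 are {1, 1972, 2325, 4296}.
4296 is in this set.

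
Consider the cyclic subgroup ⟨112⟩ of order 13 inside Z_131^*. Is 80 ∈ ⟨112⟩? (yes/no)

yes

80 ∈ ⟨112⟩ iff 80^13 ≡ 1 (mod 131), since |⟨112⟩| = 13.
80^13 mod 131 = 1.
Since 1 = 1, 80 lies in the subgroup.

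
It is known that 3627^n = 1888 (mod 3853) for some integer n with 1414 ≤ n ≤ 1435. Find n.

Compute 3627^1414 mod 3853 = 808, then multiply by 3627 repeatedly:
  3627^1414=808  3627^1415=2336  3627^1416=3778  3627^1417=1538  3627^1418=3035
  3627^1419=3777  3627^1420=1764  3627^1421=2048  3627^1422=3365  3627^1423=2404
  3627^1424=3822  3627^1425=3153  3627^1426=227  3627^1427=2640  3627^1428=575
  3627^1429=1052  3627^1430=1134  3627^1431=1867  3627^1432=1888
Found 1888 at exponent 1432.

1432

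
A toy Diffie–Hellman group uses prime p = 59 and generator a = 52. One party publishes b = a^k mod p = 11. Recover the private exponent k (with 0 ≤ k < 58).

Successive powers of 52 modulo 59:
  52^0=1  52^1=52  52^2=49  52^3=11
So 52^3 ≡ 11 (mod 59), giving k = 3.

3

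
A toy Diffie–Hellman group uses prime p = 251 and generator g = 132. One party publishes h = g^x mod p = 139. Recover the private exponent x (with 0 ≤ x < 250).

79

Baby-step giant-step with m = ceil(sqrt(250)) = 16.
Baby table (132^j mod 251 for j=0..15):
  0:1  1:132  2:105  3:55  4:232  5:2  6:13  7:210
  8:110  9:213  10:4  11:26  12:169  13:220  14:175  15:8
Giant step factor: 132^(-16) ≡ 140 (mod 251).
Scan 139·140^i mod 251 for i = 0, 1, …:
  i=0: 139   i=1: 133   i=2: 46   i=3: 165
  i=4: 8
Match at i=4, j=15: x = 4·16 + 15 = 79.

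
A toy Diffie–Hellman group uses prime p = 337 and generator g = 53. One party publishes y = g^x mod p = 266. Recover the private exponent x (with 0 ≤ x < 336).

257

Baby-step giant-step with m = ceil(sqrt(336)) = 19.
Baby table (53^j mod 337 for j=0..18):
  0:1  1:53  2:113  3:260  4:300  5:61  6:200  7:153
  8:21  9:102  10:14  11:68  12:234  13:270  14:156  15:180
  16:104  17:120  18:294
Giant step factor: 53^(-19) ≡ 198 (mod 337).
Scan 266·198^i mod 337 for i = 0, 1, …:
  i=0: 266   i=1: 96   i=2: 136   i=3: 305
  i=4: 67   i=5: 123   i=6: 90   i=7: 296
  i=8: 307   i=9: 126   i=10: 10   i=11: 295
  i=12: 109   i=13: 14
Match at i=13, j=10: x = 13·19 + 10 = 257.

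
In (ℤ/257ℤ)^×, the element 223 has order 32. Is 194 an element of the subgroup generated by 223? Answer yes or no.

194 ∈ ⟨223⟩ iff 194^32 ≡ 1 (mod 257), since |⟨223⟩| = 32.
194^32 mod 257 = 253.
Since 253 ≠ 1, 194 does not lie in the subgroup.

no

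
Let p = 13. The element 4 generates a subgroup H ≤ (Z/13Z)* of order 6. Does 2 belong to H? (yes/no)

no

⟨4⟩ has order 6; its elements mod 13 are {1, 3, 4, 9, 10, 12}.
2 is not in this set.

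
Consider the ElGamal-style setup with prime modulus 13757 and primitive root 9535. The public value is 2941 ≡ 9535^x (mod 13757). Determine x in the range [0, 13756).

13028

Baby-step giant-step with m = ceil(sqrt(13756)) = 118.
Baby table (9535^j mod 13757 for j=0..117):
  0:1  1:9535  2:9969  3:7302  4:393  5:5351  6:10829  7:8230
  8:3122  9:11879  10:4884  11:1495  12:2573  13:4824  14:7189  15:9741
  16:6928  17:11123  18:5092  19:3767  20:12575  21:10370  22:6391  23:8432
  24:3212  25:3338  26:7889  27:12096  28:10429  29:4919  30:5052  31:7563
  32:12768  33:7187  34:4428  35:747  36:10276  37:4306  38:6822  39:4674
  40:7667  41:147  42:12188  43:7201  44:348  45:2743  46:2448  47:9808
  48:12951  49:4953  50:12831  51:2584  52:13410  53:6792  54:7521  55:11251
  56:1199  57:398  58:11755  59:5646  60:3469  61:5087  62:11120  63:4001
  64:1374  65:4426  66:9191  67:4095  68:3459  69:6036  70:7729  71:13523
  72:11201  73:5944  74:10957  75:4337  76:13510  77:11059  78:160  79:12330
  80:12985  81:12732  82:7852  83:3226  84:13015  85:9885  86:4268  87:2174
  88:11048  89:5331  90:12727  91:1448  92:8409  93:4019  94:7920  95:5027
  96:3057  97:11169  98:3478  99:8360  100:4542  101:934  102:4911  103:11314
  104:10353  105:9380  106:4043  107:2891  108:10414  109:13221  110:6844  111:8089
  112:6873  113:9464  114:7077  115:1110  116:4717  117:4962
Giant step factor: 9535^(-118) ≡ 7069 (mod 13757).
Scan 2941·7069^i mod 13757 for i = 0, 1, …:
  i=0: 2941   i=1: 3102   i=2: 13137   i=3: 5703
  i=4: 6497   i=5: 6427   i=6: 6849   i=7: 4698
  i=8: 764   i=9: 7972     …   i=109: 6784
  i=110: 12951
Match at i=110, j=48: x = 110·118 + 48 = 13028.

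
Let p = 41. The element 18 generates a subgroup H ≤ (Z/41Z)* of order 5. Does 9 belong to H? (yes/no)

9 ∈ ⟨18⟩ iff 9^5 ≡ 1 (mod 41), since |⟨18⟩| = 5.
9^5 mod 41 = 9.
Since 9 ≠ 1, 9 does not lie in the subgroup.

no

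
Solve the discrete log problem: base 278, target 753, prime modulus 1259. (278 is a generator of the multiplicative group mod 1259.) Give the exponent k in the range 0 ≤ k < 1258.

99

Baby-step giant-step with m = ceil(sqrt(1258)) = 36.
Baby table (278^j mod 1259 for j=0..35):
  0:1  1:278  2:485  3:117  4:1051  5:90  6:1099  7:844
  8:458  9:165  10:546  11:708  12:420  13:932  14:1001  15:39
  16:770  17:30  18:786  19:701  20:992  21:55  22:182  23:236
  24:140  25:1150  26:1173  27:13  28:1096  29:10  30:262  31:1073
  32:1170  33:438  34:900  35:918
Giant step factor: 278^(-36) ≡ 27 (mod 1259).
Scan 753·27^i mod 1259 for i = 0, 1, …:
  i=0: 753   i=1: 187   i=2: 13
Match at i=2, j=27: k = 2·36 + 27 = 99.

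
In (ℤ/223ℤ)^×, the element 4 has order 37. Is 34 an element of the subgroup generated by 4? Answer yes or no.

yes

34 ∈ ⟨4⟩ iff 34^37 ≡ 1 (mod 223), since |⟨4⟩| = 37.
34^37 mod 223 = 1.
Since 1 = 1, 34 lies in the subgroup.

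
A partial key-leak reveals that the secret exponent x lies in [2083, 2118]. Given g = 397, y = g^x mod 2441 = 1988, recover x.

Compute 397^2083 mod 2441 = 2113, then multiply by 397 repeatedly:
  397^2083=2113  397^2084=1598  397^2085=2187  397^2086=1684  397^2087=2155
  397^2088=1185  397^2089=1773  397^2090=873  397^2091=2400  397^2092=810
  397^2093=1799  397^2094=1431  397^2095=1795  397^2096=2284  397^2097=1137
  397^2098=2245  397^2099=300  397^2100=1932  397^2101=530  397^2102=484
  397^2103=1750  397^2104=1506  397^2105=2278  397^2106=1196  397^2107=1258
  397^2108=1462  397^2109=1897  397^2110=1281  397^2111=829  397^2112=2019
  397^2113=895  397^2114=1370  397^2115=1988
Found 1988 at exponent 2115.

2115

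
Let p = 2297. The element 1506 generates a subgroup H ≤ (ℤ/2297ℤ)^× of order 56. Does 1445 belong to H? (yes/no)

1445 ∈ ⟨1506⟩ iff 1445^56 ≡ 1 (mod 2297), since |⟨1506⟩| = 56.
1445^56 mod 2297 = 367.
Since 367 ≠ 1, 1445 does not lie in the subgroup.

no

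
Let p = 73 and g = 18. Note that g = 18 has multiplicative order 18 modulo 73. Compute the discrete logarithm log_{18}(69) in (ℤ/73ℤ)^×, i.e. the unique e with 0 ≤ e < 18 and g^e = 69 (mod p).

17

Successive powers of 18 modulo 73:
  18^0=1  18^1=18  18^2=32  18^3=65  18^4=2  18^5=36
  18^6=64  18^7=57  18^8=4  18^9=72  18^10=55  18^11=41
  18^12=8  18^13=71  18^14=37  18^15=9  18^16=16  18^17=69
So 18^17 ≡ 69 (mod 73), giving e = 17.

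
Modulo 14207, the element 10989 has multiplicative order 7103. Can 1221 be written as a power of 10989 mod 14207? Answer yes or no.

yes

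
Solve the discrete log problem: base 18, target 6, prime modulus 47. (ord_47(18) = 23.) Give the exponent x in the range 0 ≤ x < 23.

Successive powers of 18 modulo 47:
  18^0=1  18^1=18  18^2=42  18^3=4  18^4=25  18^5=27
  18^6=16  18^7=6
So 18^7 ≡ 6 (mod 47), giving x = 7.

7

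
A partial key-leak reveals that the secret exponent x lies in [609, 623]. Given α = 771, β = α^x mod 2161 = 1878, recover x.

621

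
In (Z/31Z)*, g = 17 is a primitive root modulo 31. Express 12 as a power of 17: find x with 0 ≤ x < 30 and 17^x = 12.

Successive powers of 17 modulo 31:
  17^0=1  17^1=17  17^2=10  17^3=15  17^4=7  17^5=26
  17^6=8  17^7=12
So 17^7 ≡ 12 (mod 31), giving x = 7.

7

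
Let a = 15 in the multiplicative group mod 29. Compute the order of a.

28

The order of 15 must divide p − 1 = 28 = 2^2 · 7.
Divisors: 1, 2, 4, 7, 14, 28.
Check each in increasing order: 15^1 ≡ 15;  15^2 ≡ 22;  15^4 ≡ 20;  15^7 ≡ 17;  15^14 ≡ 28;  15^28 ≡ 1.
Smallest exponent giving 1 is 28.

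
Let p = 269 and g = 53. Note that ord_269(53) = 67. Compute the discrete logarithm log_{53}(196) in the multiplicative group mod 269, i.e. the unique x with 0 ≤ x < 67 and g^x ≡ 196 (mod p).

59

Baby-step giant-step with m = ceil(sqrt(67)) = 9.
Baby table (53^j mod 269 for j=0..8):
  0:1  1:53  2:119  3:120  4:173  5:23  6:143  7:47
  8:70
Giant step factor: 53^(-9) ≡ 24 (mod 269).
Scan 196·24^i mod 269 for i = 0, 1, …:
  i=0: 196   i=1: 131   i=2: 185   i=3: 136
  i=4: 36   i=5: 57   i=6: 23
Match at i=6, j=5: x = 6·9 + 5 = 59.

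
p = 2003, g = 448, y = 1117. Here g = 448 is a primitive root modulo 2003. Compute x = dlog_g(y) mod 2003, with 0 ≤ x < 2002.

Baby-step giant-step with m = ceil(sqrt(2002)) = 45.
Baby table (448^j mod 2003 for j=0..44):
  0:1  1:448  2:404  3:722  4:973  5:1253  6:504  7:1456
  8:1313  9:1345  10:1660  11:567  12:1638  13:726  14:762  15:866
  16:1389  17:1342  18:316  19:1358  20:1475  21:1813  22:1009  23:1357
  24:1027  25:1409  26:287  27:384  28:1777  29:905  30:834  31:1074
  32:432  33:1248  34:267  35:1439  36:1709  37:486  38:1404  39:50
  40:367  41:170  42:46  43:578  44:557
Giant step factor: 448^(-45) ≡ 869 (mod 2003).
Scan 1117·869^i mod 2003 for i = 0, 1, …:
  i=0: 1117   i=1: 1221   i=2: 1462   i=3: 576
  i=4: 1797   i=5: 1256   i=6: 1832   i=7: 1626
  i=8: 879   i=9: 708     …   i=13: 246
  i=14: 1456
Match at i=14, j=7: x = 14·45 + 7 = 637.

637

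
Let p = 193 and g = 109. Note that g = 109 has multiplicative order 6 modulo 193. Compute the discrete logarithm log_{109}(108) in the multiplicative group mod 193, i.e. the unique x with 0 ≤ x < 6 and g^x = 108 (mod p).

2

Successive powers of 109 modulo 193:
  109^0=1  109^1=109  109^2=108
So 109^2 ≡ 108 (mod 193), giving x = 2.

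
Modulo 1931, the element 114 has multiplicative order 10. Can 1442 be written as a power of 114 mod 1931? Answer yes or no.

⟨114⟩ has order 10; its elements mod 1931 are {1, 114, 467, 521, 830, 1101, 1410, 1464, 1817, 1930}.
1442 is not in this set.

no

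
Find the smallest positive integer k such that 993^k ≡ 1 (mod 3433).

1716

The order of 993 must divide p − 1 = 3432 = 2^3 · 3 · 11 · 13.
Divisors: 1, 2, 3, 4, 6, 8, 11, 12, 13, 22, 24, 26, 33, 39, 44, 52, 66, 78, 88, 104, 132, 143, 156, 264, 286, 312, 429, 572, 858, 1144, 1716, 3432.
Check each in increasing order: 993^1 ≡ 993;  993^2 ≡ 778;  993^3 ≡ 129;  993^4 ≡ 1076;  993^6 ≡ 2909;  993^8 ≡ 855;  993^11 ≡ 439;  993^12 ≡ 3369;  993^13 ≡ 1675;  993^22 ≡ 473;  993^24 ≡ 663;  993^26 ≡ 864;  993^33 ≡ 1667;  993^39 ≡ 1907;  993^44 ≡ 584;  993^52 ≡ 1535;  993^66 ≡ 1592;  993^78 ≡ 1102;  993^88 ≡ 1189;  993^104 ≡ 1187;  993^132 ≡ 910;  993^143 ≡ 1262;  993^156 ≡ 2555;  993^264 ≡ 747;  993^286 ≡ 3165;  993^312 ≡ 1892;  993^429 ≡ 1651;  993^572 ≡ 3164;  993^858 ≡ 3432;  993^1144 ≡ 268;  993^1716 ≡ 1.
Smallest exponent giving 1 is 1716.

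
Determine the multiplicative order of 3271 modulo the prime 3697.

1848

The order of 3271 must divide p − 1 = 3696 = 2^4 · 3 · 7 · 11.
Divisors: 1, 2, 3, 4, 6, 7, 8, 11, 12, 14, 16, 21, 22, 24, 28, 33, 42, 44, 48, 56, 66, 77, 84, 88, 112, 132, 154, 168, 176, 231, 264, 308, 336, 462, 528, 616, 924, 1232, 1848, 3696.
Check each in increasing order: 3271^1 ≡ 3271;  3271^2 ≡ 323;  3271^3 ≡ 2888;  3271^4 ≡ 813;  3271^6 ≡ 112;  3271^7 ≡ 349;  3271^8 ≡ 2903;  3271^11 ≡ 2765;  3271^12 ≡ 1453;  3271^14 ≡ 3497;  3271^16 ≡ 1946;  3271^21 ≡ 443;  3271^22 ≡ 3526;  3271^24 ≡ 222;  3271^28 ≡ 3030;  3271^33 ≡ 401;  3271^42 ≡ 308;  3271^44 ≡ 3362;  3271^48 ≡ 1223;  3271^56 ≡ 1249;  3271^66 ≡ 1830;  3271^77 ≡ 2454;  3271^84 ≡ 2439;  3271^88 ≡ 1315;  3271^112 ≡ 3564;  3271^132 ≡ 3115;  3271^154 ≡ 3400;  3271^168 ≡ 248;  3271^176 ≡ 2726;  3271^231 ≡ 3168;  3271^264 ≡ 2297;  3271^308 ≡ 3178;  3271^336 ≡ 2352;  3271^462 ≡ 2566;  3271^528 ≡ 590;  3271^616 ≡ 3177;  3271^924 ≡ 3696;  3271^1232 ≡ 519;  3271^1848 ≡ 1.
Smallest exponent giving 1 is 1848.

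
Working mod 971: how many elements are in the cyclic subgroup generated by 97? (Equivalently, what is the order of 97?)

485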